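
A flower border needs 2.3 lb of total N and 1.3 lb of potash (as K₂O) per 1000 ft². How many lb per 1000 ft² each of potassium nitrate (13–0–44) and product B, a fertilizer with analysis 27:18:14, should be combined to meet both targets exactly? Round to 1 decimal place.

0.3 lb potassium nitrate, 8.4 lb product B

Per-1000 ft² balance (a = potassium nitrate, b = product B):
N: 0.13·a + 0.27·b = 2.3
K₂O: 0.44·a + 0.14·b = 1.3
Solving simultaneously: a = 0.28827, b = 8.37972.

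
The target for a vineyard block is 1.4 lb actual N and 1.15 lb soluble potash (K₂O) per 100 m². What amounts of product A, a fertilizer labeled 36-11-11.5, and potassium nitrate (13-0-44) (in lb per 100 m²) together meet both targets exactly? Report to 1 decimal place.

3.3 lb product A, 1.8 lb potassium nitrate

With a, b = lb per 100 m² of product A and potassium nitrate:
N: 0.36·a + 0.13·b = 1.4
K₂O: 0.115·a + 0.44·b = 1.15
Eliminate a: (row1) − 0.36/0.115·(row2) → -1.24739·b = -2.2, so b = 1.76368.
Back-substitute: a = (1.4 − 0.13·1.76368) / 0.36 = 3.252.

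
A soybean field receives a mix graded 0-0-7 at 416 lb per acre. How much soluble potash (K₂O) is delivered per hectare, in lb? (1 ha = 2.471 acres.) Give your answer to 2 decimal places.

K₂O per acre = 416 × 7% = 29.12 lb.
Convert to per hectare: 29.12 × 2.471 = 71.9555 lb.

71.96 lb K₂O per hectare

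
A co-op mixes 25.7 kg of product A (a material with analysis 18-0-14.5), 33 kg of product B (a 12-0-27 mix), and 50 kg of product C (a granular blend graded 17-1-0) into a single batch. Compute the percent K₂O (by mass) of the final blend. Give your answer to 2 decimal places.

Total mass = 25.7 + 33 + 50 = 108.7 kg.
K₂O mass = 14.5%×25.7 + 27%×33 + 0%×50 = 12.6365 kg.
% K₂O = 12.6365 / 108.7 = 11.6251%.

11.63% K₂O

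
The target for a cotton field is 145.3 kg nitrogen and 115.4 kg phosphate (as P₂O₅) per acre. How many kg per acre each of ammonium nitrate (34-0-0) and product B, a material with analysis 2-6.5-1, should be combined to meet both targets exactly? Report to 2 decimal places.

With a, b = kg per acre of ammonium nitrate and product B:
N: 0.34·a + 0.02·b = 145.3
P₂O₅: 0·a + 0.065·b = 115.4
Solving simultaneously: a = 322.919, b = 1775.3846.

322.92 kg ammonium nitrate, 1775.38 kg product B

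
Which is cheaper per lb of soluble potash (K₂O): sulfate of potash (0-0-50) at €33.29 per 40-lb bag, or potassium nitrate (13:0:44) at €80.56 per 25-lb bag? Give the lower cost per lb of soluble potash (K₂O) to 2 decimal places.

€1.66 per lb K₂O (sulfate of potash)

sulfate of potash: K₂O per bag = 40 × 50% = 20 lb; cost = 33.29 / 20 = €1.6645/lb K₂O.
potassium nitrate: K₂O per bag = 25 × 44% = 11 lb; cost = 80.56 / 11 = €7.3236/lb K₂O.
sulfate of potash is cheaper.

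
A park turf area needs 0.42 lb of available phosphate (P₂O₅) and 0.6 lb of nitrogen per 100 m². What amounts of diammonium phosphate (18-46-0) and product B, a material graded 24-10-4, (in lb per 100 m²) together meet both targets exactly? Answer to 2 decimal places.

0.44 lb diammonium phosphate, 2.17 lb product B

Let a = lb of diammonium phosphate, b = lb of product B (per 100 m²).
P₂O₅: 0.46·a + 0.1·b = 0.42
N: 0.18·a + 0.24·b = 0.6
Eliminate b: (row1) − 0.1/0.24·(row2) → 0.385·a = 0.17, so a = 0.441558.
Then b = (0.6 − 0.18·0.441558) / 0.24 = 2.16883.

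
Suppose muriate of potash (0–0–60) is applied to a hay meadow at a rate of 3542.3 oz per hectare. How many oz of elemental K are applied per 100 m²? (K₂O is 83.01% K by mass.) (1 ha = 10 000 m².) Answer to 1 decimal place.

K₂O per hectare = 3542.3 × 60% = 2125.38 oz.
Elemental K = 2125.38 × 0.8301 = 1764.28 oz per hectare.
Convert to per 100 m²: 1764.28 × 0.01 = 17.6428 oz.

17.6 oz K per hundred sq m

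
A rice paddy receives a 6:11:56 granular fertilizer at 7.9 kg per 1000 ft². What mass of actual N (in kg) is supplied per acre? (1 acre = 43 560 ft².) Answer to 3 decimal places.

nitrogen per 1000 ft² = 7.9 × 6% = 0.474 kg.
Convert to per acre: 0.474 × 43.56 = 20.6474 kg.

20.647 kg N per acre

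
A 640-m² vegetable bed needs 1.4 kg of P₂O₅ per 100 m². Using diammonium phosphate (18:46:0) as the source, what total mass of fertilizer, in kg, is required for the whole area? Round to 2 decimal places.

Product per 100 m² = 1.4 / 46% = 3.04348 kg.
Total product = 3.04348 × 640 / 100 = 19.4783 kg.

19.48 kg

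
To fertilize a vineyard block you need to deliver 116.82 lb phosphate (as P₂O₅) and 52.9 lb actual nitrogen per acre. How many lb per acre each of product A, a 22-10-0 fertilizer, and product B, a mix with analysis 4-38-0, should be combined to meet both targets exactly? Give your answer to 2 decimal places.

193.83 lb product A, 256.41 lb product B

Per-acre balance (a = product A, b = product B):
P₂O₅: 0.1·a + 0.38·b = 116.82
N: 0.22·a + 0.04·b = 52.9
From row1: a = (116.82 − 0.38·b) / 0.1.
Into row2: 0.22·(116.82 − 0.38·b)/0.1 + 0.04·b = 52.9 → b = 256.412, a = 193.834.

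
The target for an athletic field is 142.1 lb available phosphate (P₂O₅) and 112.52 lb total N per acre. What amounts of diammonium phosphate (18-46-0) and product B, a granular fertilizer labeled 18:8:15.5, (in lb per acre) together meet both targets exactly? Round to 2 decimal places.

242.35 lb diammonium phosphate, 382.77 lb product B

Per-acre balance (a = diammonium phosphate, b = product B):
P₂O₅: 0.46·a + 0.08·b = 142.1
N: 0.18·a + 0.18·b = 112.52
Eliminate a: (row1) − 0.46/0.18·(row2) → -0.38·b = -145.451, so b = 382.766.
Back-substitute: a = (142.1 − 0.08·382.766) / 0.46 = 242.345.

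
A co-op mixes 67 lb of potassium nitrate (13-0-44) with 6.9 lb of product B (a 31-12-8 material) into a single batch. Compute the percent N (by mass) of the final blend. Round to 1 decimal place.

Total mass = 67 + 6.9 = 73.9 lb.
N mass = 13%×67 + 31%×6.9 = 10.849 lb.
% N = 10.849 / 73.9 = 14.6806%.

14.7% N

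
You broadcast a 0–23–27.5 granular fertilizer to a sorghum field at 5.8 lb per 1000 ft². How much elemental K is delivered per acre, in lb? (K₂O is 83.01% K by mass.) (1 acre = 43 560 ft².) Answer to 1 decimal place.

57.7 lb K per acre

K₂O per 1000 ft² = 5.8 × 27.5% = 1.595 lb.
Elemental K = 1.595 × 0.8301 = 1.32401 lb per 1000 ft².
Convert to per acre: 1.32401 × 43.56 = 57.6739 lb.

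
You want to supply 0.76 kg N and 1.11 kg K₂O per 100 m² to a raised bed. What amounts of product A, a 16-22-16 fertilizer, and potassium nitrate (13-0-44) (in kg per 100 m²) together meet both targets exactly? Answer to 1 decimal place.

3.8 kg product A, 1.1 kg potassium nitrate

Let a = kg of product A, b = kg of potassium nitrate (per 100 m²).
N: 0.16·a + 0.13·b = 0.76
K₂O: 0.16·a + 0.44·b = 1.11
Eliminate b: (row1) − 0.13/0.44·(row2) → 0.112727·a = 0.432045, so a = 3.83266.
Then b = (1.11 − 0.16·3.83266) / 0.44 = 1.12903.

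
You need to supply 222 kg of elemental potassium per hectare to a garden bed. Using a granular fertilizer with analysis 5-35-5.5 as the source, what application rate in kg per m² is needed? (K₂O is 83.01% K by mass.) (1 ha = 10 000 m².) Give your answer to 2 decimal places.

As K₂O: 222 / 0.8301 = 267.438 kg per hectare.
Product per hectare = 267.438 / 5.5% = 4862.5 kg.
Convert to per m²: 4862.5 × 0.0001 = 0.48625 kg.

0.49 kg of product per sq m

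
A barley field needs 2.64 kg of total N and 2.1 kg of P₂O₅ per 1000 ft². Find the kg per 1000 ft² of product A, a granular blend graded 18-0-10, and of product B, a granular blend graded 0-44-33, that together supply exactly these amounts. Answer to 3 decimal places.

Per-1000 ft² balance (a = product A, b = product B):
N: 0.18·a + 0·b = 2.64
P₂O₅: 0·a + 0.44·b = 2.1
Solving simultaneously: a = 14.6667, b = 4.77273.

14.667 kg product A, 4.773 kg product B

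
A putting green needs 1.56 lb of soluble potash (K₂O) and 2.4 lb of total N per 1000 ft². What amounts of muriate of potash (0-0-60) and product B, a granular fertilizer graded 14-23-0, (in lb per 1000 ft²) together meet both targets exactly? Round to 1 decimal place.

2.6 lb muriate of potash, 17.1 lb product B

Per-1000 ft² balance (a = muriate of potash, b = product B):
K₂O: 0.6·a + 0·b = 1.56
N: 0·a + 0.14·b = 2.4
Solving simultaneously: a = 2.6, b = 17.1429.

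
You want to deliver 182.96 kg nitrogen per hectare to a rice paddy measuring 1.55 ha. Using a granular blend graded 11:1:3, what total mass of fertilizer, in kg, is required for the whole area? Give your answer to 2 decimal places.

2578.07 kg

Product per hectare = 182.96 / 11% = 1663.27 kg.
Total product = 1663.27 × 1.55 = 2578.073 kg.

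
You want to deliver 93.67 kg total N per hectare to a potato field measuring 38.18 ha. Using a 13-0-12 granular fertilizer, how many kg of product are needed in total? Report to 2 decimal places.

27510.16 kg

Product per hectare = 93.67 / 13% = 720.538 kg.
Total product = 720.538 × 38.18 = 27510.158 kg.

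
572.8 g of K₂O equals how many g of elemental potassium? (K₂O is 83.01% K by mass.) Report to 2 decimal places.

K = 572.8 × 0.8301 = 475.481 g.

475.48 g K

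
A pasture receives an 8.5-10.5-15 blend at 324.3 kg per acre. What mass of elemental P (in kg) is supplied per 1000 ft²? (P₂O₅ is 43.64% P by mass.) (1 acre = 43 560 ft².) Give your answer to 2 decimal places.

0.34 kg P per thousand sq ft

P₂O₅ per acre = 324.3 × 10.5% = 34.0515 kg.
Elemental P = 34.0515 × 0.4364 = 14.8601 kg per acre.
Convert to per 1000 ft²: 14.8601 × 0.0229568 = 0.34114 kg.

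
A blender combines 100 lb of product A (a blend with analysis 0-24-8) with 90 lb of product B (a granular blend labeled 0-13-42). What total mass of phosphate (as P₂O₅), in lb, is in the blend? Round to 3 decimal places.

35.700 lb P₂O₅

P₂O₅ mass = 24%×100 + 13%×90 = 35.7 lb.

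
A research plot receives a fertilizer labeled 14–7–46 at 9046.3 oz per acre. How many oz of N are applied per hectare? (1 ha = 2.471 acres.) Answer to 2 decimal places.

3129.48 oz N per hectare

nitrogen per acre = 9046.3 × 14% = 1266.48 oz.
Convert to per hectare: 1266.48 × 2.471 = 3129.477 oz.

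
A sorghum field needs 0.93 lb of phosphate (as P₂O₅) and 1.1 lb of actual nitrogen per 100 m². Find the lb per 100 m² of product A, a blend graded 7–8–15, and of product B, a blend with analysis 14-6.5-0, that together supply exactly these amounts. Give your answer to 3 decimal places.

8.827 lb product A, 3.444 lb product B

Per-100 m² balance (a = product A, b = product B):
P₂O₅: 0.08·a + 0.065·b = 0.93
N: 0.07·a + 0.14·b = 1.1
Eliminate a: (row1) − 0.08/0.07·(row2) → -0.095·b = -0.327143, so b = 3.44361.
Back-substitute: a = (0.93 − 0.065·3.44361) / 0.08 = 8.82707.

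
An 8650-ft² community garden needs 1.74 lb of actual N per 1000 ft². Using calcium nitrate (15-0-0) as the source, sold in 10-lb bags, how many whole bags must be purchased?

11 bags

Product per 1000 ft² = 1.74 / 15% = 11.6 lb.
Total product = 11.6 × 8650 / 1000 = 100.34 lb.
Bags = ⌈100.34 / 10⌉ = 11.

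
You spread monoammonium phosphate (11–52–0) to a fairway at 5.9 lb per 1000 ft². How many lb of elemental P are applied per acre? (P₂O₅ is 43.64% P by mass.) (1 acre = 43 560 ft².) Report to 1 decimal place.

58.3 lb P per acre

P₂O₅ per 1000 ft² = 5.9 × 52% = 3.068 lb.
Elemental P = 3.068 × 0.4364 = 1.33888 lb per 1000 ft².
Convert to per acre: 1.33888 × 43.56 = 58.3214 lb.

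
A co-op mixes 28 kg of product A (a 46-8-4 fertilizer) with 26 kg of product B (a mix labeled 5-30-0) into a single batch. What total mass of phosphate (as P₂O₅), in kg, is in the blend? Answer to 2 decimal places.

10.04 kg P₂O₅

P₂O₅ mass = 8%×28 + 30%×26 = 10.04 kg.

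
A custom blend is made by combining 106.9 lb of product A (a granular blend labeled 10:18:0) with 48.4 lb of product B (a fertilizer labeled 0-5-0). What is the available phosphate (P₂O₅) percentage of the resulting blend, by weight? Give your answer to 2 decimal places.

13.95% P₂O₅

Total mass = 106.9 + 48.4 = 155.3 lb.
P₂O₅ mass = 18%×106.9 + 5%×48.4 = 21.662 lb.
% P₂O₅ = 21.662 / 155.3 = 13.9485%.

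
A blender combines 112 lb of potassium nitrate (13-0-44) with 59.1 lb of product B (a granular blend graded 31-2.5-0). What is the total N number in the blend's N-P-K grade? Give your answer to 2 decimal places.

Total mass = 112 + 59.1 = 171.1 lb.
N mass = 13%×112 + 31%×59.1 = 32.881 lb.
% N = 32.881 / 171.1 = 19.2174%.

19.22% N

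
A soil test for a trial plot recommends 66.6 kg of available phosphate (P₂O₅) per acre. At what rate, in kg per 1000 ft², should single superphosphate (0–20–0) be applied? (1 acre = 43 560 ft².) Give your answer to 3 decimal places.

Product per acre = 66.6 / 20% = 333 kg.
Convert to per 1000 ft²: 333 × 0.0229568 = 7.64463 kg.

7.645 kg of product per thousand sq ft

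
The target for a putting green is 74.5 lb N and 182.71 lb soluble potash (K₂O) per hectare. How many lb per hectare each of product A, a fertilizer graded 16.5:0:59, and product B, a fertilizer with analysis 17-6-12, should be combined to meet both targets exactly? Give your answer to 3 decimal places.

274.791 lb product A, 171.526 lb product B

Per-hectare balance (a = product A, b = product B):
N: 0.165·a + 0.17·b = 74.5
K₂O: 0.59·a + 0.12·b = 182.71
Solving simultaneously: a = 274.7913, b = 171.5261.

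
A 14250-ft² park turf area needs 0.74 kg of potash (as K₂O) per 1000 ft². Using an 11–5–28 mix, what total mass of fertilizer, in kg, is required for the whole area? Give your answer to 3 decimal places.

Product per 1000 ft² = 0.74 / 28% = 2.64286 kg.
Total product = 2.64286 × 14250 / 1000 = 37.6607 kg.

37.661 kg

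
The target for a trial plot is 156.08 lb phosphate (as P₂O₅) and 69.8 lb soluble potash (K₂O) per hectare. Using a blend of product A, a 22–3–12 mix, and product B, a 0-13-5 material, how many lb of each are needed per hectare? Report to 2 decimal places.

Let a = lb of product A, b = lb of product B (per hectare).
P₂O₅: 0.03·a + 0.13·b = 156.08
K₂O: 0.12·a + 0.05·b = 69.8
Eliminate b: (row1) − 0.13/0.05·(row2) → -0.282·a = -25.4, so a = 90.0709.
Then b = (69.8 − 0.12·90.0709) / 0.05 = 1179.8298.

90.07 lb product A, 1179.83 lb product B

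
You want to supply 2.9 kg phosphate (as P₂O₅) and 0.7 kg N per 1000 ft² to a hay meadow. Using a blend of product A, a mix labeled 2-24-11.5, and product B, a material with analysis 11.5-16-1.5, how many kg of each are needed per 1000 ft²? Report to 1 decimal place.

9.1 kg product A, 4.5 kg product B

With a, b = kg per 1000 ft² of product A and product B:
P₂O₅: 0.24·a + 0.16·b = 2.9
N: 0.02·a + 0.115·b = 0.7
Eliminate a: (row1) − 0.24/0.02·(row2) → -1.22·b = -5.5, so b = 4.5082.
Back-substitute: a = (2.9 − 0.16·4.5082) / 0.24 = 9.07787.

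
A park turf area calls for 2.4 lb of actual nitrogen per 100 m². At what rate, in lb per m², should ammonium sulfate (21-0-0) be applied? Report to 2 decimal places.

0.11 lb of product per sq m

Product per 100 m² = 2.4 / 21% = 11.4286 lb.
Convert to per m²: 11.4286 × 0.01 = 0.114286 lb.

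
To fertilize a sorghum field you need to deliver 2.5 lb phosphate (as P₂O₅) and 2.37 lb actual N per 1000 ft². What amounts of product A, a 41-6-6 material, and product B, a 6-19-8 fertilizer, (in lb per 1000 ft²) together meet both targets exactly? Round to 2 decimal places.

4.04 lb product A, 11.88 lb product B

Let a = lb of product A, b = lb of product B (per 1000 ft²).
P₂O₅: 0.06·a + 0.19·b = 2.5
N: 0.41·a + 0.06·b = 2.37
Eliminate b: (row1) − 0.19/0.06·(row2) → -1.23833·a = -5.005, so a = 4.04172.
Then b = (2.37 − 0.41·4.04172) / 0.06 = 11.8816.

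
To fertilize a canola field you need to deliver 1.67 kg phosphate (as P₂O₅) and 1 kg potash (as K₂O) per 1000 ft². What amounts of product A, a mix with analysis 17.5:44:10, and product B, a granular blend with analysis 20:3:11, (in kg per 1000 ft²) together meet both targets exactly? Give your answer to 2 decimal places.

3.39 kg product A, 6.01 kg product B

Let a = kg of product A, b = kg of product B (per 1000 ft²).
P₂O₅: 0.44·a + 0.03·b = 1.67
K₂O: 0.1·a + 0.11·b = 1
Solving simultaneously: a = 3.38546, b = 6.01322.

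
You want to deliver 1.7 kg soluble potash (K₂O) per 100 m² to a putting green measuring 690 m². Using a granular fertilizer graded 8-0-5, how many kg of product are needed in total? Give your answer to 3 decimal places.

Product per 100 m² = 1.7 / 5% = 34 kg.
Total product = 34 × 690 / 100 = 234.6 kg.

234.600 kg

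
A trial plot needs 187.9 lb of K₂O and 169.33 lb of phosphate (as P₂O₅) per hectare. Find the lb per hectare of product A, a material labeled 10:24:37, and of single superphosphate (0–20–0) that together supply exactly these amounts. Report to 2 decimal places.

507.84 lb product A, 237.24 lb single superphosphate

Let a = lb of product A, b = lb of single superphosphate (per hectare).
K₂O: 0.37·a + 0·b = 187.9
P₂O₅: 0.24·a + 0.2·b = 169.33
Eliminate a: (row1) − 0.37/0.24·(row2) → -0.308333·b = -73.1504, so b = 237.2446.
Back-substitute: a = (187.9 − 0·237.2446) / 0.37 = 507.838.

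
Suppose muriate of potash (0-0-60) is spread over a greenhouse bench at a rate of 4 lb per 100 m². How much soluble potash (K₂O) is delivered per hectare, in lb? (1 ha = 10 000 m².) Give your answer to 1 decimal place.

K₂O per 100 m² = 4 × 60% = 2.4 lb.
Convert to per hectare: 2.4 × 100 = 240 lb.

240.0 lb K₂O per hectare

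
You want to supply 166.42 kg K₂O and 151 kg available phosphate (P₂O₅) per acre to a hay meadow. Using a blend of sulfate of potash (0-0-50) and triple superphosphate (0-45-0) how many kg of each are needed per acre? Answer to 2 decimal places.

332.84 kg sulfate of potash, 335.56 kg triple superphosphate

With a, b = kg per acre of sulfate of potash and triple superphosphate:
K₂O: 0.5·a + 0·b = 166.42
P₂O₅: 0·a + 0.45·b = 151
Solving simultaneously: a = 332.84, b = 335.556.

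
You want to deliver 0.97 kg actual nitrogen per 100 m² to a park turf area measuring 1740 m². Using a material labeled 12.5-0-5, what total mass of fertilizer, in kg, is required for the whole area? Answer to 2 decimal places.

Product per 100 m² = 0.97 / 12.5% = 7.76 kg.
Total product = 7.76 × 1740 / 100 = 135.024 kg.

135.02 kg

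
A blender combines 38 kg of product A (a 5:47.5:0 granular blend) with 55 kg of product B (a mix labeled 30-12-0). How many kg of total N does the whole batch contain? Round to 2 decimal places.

N mass = 5%×38 + 30%×55 = 18.4 kg.

18.40 kg N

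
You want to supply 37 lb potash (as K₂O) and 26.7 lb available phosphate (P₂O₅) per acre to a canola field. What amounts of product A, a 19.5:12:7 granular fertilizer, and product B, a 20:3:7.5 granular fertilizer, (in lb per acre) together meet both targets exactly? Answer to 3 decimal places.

129.348 lb product A, 372.609 lb product B

Let a = lb of product A, b = lb of product B (per acre).
K₂O: 0.07·a + 0.075·b = 37
P₂O₅: 0.12·a + 0.03·b = 26.7
Solving simultaneously: a = 129.3478, b = 372.6087.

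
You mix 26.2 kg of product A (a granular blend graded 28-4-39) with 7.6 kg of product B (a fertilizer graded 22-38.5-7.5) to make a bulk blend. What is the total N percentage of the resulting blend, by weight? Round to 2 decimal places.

Total mass = 26.2 + 7.6 = 33.8 kg.
N mass = 28%×26.2 + 22%×7.6 = 9.008 kg.
% N = 9.008 / 33.8 = 26.6509%.

26.65% N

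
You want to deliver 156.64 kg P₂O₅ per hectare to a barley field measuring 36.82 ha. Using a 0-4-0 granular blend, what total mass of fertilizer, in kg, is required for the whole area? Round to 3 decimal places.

Product per hectare = 156.64 / 4% = 3916 kg.
Total product = 3916 × 36.82 = 144187.12 kg.

144187.120 kg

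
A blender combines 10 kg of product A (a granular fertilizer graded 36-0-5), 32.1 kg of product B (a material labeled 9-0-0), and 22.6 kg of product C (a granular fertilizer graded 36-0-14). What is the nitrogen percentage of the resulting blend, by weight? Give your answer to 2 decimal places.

Total mass = 10 + 32.1 + 22.6 = 64.7 kg.
N mass = 36%×10 + 9%×32.1 + 36%×22.6 = 14.625 kg.
% N = 14.625 / 64.7 = 22.6043%.

22.60% N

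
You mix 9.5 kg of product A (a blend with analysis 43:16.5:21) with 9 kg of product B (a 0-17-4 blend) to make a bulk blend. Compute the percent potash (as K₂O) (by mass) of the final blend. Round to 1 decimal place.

Total mass = 9.5 + 9 = 18.5 kg.
K₂O mass = 21%×9.5 + 4%×9 = 2.355 kg.
% K₂O = 2.355 / 18.5 = 12.7297%.

12.7% K₂O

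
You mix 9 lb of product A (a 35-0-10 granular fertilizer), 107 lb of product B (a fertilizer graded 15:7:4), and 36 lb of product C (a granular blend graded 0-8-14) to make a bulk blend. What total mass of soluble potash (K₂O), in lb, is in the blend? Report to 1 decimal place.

10.2 lb K₂O

K₂O mass = 10%×9 + 4%×107 + 14%×36 = 10.22 lb.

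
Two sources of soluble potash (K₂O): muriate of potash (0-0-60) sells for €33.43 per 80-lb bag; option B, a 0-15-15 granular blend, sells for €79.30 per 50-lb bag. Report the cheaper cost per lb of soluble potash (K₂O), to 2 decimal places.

€0.70 per lb K₂O (muriate of potash)

muriate of potash: K₂O per bag = 80 × 60% = 48 lb; cost = 33.43 / 48 = €0.6965/lb K₂O.
option B: K₂O per bag = 50 × 15% = 7.5 lb; cost = 79.30 / 7.5 = €10.5733/lb K₂O.
muriate of potash is cheaper.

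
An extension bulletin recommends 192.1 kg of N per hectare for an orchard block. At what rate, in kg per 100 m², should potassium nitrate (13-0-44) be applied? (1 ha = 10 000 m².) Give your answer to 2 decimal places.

14.78 kg of product per hundred sq m

Product per hectare = 192.1 / 13% = 1477.69 kg.
Convert to per 100 m²: 1477.69 × 0.01 = 14.7769 kg.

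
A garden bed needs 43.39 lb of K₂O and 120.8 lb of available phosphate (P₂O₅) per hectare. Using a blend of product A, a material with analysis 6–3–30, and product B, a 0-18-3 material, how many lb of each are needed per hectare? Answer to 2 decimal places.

Let a = lb of product A, b = lb of product B (per hectare).
K₂O: 0.3·a + 0.03·b = 43.39
P₂O₅: 0.03·a + 0.18·b = 120.8
Solving simultaneously: a = 78.8362, b = 657.972.

78.84 lb product A, 657.97 lb product B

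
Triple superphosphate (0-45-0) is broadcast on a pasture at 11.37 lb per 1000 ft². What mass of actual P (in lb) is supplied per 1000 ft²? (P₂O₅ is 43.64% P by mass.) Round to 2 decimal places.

2.23 lb P per thousand sq ft

P₂O₅ per 1000 ft² = 11.37 × 45% = 5.1165 lb.
Elemental P = 5.1165 × 0.4364 = 2.23284 lb per 1000 ft².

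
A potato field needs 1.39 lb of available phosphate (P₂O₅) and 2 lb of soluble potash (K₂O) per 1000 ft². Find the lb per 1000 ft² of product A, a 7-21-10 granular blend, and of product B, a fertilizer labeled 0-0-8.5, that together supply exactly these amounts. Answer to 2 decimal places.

Let a = lb of product A, b = lb of product B (per 1000 ft²).
P₂O₅: 0.21·a + 0·b = 1.39
K₂O: 0.1·a + 0.085·b = 2
From row1: a = (1.39 − 0·b) / 0.21.
Into row2: 0.1·(1.39 − 0·b)/0.21 + 0.085·b = 2 → b = 15.7423, a = 6.61905.

6.62 lb product A, 15.74 lb product B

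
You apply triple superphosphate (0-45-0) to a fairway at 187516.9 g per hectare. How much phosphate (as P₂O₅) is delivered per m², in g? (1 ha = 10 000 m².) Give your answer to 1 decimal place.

P₂O₅ per hectare = 187516.9 × 45% = 84382.6 g.
Convert to per m²: 84382.6 × 0.0001 = 8.43826 g.

8.4 g P₂O₅ per sq m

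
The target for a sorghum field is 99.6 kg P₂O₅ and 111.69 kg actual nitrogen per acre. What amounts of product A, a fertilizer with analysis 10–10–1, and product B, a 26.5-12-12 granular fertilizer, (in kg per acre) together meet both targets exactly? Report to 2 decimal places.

With a, b = kg per acre of product A and product B:
P₂O₅: 0.1·a + 0.12·b = 99.6
N: 0.1·a + 0.265·b = 111.69
From row1: a = (99.6 − 0.12·b) / 0.1.
Into row2: 0.1·(99.6 − 0.12·b)/0.1 + 0.265·b = 111.69 → b = 83.3793, a = 895.9448.

895.94 kg product A, 83.38 kg product B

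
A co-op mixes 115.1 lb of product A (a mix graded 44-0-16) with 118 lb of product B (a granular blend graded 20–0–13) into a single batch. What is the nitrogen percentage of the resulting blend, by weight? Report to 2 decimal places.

Total mass = 115.1 + 118 = 233.1 lb.
N mass = 44%×115.1 + 20%×118 = 74.244 lb.
% N = 74.244 / 233.1 = 31.8507%.

31.85% N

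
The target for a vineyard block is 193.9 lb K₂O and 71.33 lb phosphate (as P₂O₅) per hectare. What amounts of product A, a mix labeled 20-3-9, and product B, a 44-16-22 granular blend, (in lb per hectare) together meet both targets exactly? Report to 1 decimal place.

With a, b = lb per hectare of product A and product B:
K₂O: 0.09·a + 0.22·b = 193.9
P₂O₅: 0.03·a + 0.16·b = 71.33
From row1: a = (193.9 − 0.22·b) / 0.09.
Into row2: 0.03·(193.9 − 0.22·b)/0.09 + 0.16·b = 71.33 → b = 77.2692, a = 1965.56.

1965.6 lb product A, 77.3 lb product B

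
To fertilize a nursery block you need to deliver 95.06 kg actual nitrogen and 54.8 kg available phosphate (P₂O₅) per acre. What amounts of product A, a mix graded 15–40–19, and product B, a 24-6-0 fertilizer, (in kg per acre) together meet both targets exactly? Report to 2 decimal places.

Let a = kg of product A, b = kg of product B (per acre).
N: 0.15·a + 0.24·b = 95.06
P₂O₅: 0.4·a + 0.06·b = 54.8
Eliminate a: (row1) − 0.15/0.4·(row2) → 0.2175·b = 74.51, so b = 342.5747.
Back-substitute: a = (95.06 − 0.24·342.5747) / 0.15 = 85.6138.

85.61 kg product A, 342.57 kg product B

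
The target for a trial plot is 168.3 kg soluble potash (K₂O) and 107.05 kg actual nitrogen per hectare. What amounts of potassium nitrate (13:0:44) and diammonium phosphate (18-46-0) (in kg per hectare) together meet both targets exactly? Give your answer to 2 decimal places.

382.50 kg potassium nitrate, 318.47 kg diammonium phosphate

Let a = kg of potassium nitrate, b = kg of diammonium phosphate (per hectare).
K₂O: 0.44·a + 0·b = 168.3
N: 0.13·a + 0.18·b = 107.05
Solving simultaneously: a = 382.5, b = 318.472.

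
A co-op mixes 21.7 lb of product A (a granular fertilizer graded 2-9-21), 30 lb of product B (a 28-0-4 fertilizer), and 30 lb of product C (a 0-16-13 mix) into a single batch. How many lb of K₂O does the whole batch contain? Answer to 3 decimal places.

K₂O mass = 21%×21.7 + 4%×30 + 13%×30 = 9.657 lb.

9.657 lb K₂O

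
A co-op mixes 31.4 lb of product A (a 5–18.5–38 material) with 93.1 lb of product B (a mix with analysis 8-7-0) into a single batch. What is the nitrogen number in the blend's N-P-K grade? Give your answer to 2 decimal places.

Total mass = 31.4 + 93.1 = 124.5 lb.
N mass = 5%×31.4 + 8%×93.1 = 9.018 lb.
% N = 9.018 / 124.5 = 7.24337%.

7.24% N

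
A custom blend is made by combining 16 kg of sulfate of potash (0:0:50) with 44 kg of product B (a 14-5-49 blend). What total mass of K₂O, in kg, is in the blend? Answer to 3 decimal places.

K₂O mass = 50%×16 + 49%×44 = 29.56 kg.

29.560 kg K₂O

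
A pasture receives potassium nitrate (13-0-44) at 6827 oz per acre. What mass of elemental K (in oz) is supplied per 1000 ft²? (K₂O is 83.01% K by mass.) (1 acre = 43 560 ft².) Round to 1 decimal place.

K₂O per acre = 6827 × 44% = 3003.88 oz.
Elemental K = 3003.88 × 0.8301 = 2493.52 oz per acre.
Convert to per 1000 ft²: 2493.52 × 0.0229568 = 57.2434 oz.

57.2 oz K per thousand sq ft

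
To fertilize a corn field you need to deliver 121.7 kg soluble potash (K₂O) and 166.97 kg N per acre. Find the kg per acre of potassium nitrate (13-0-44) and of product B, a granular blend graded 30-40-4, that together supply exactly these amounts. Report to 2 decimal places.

Let a = kg of potassium nitrate, b = kg of product B (per acre).
K₂O: 0.44·a + 0.04·b = 121.7
N: 0.13·a + 0.3·b = 166.97
From row1: a = (121.7 − 0.04·b) / 0.44.
Into row2: 0.13·(121.7 − 0.04·b)/0.44 + 0.3·b = 166.97 → b = 454.6199, a = 235.262.

235.26 kg potassium nitrate, 454.62 kg product B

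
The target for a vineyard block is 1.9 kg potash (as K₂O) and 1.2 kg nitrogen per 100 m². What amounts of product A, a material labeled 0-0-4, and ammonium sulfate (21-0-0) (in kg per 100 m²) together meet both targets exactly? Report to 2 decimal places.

With a, b = kg per 100 m² of product A and ammonium sulfate:
K₂O: 0.04·a + 0·b = 1.9
N: 0·a + 0.21·b = 1.2
Solving simultaneously: a = 47.5, b = 5.71429.

47.50 kg product A, 5.71 kg ammonium sulfate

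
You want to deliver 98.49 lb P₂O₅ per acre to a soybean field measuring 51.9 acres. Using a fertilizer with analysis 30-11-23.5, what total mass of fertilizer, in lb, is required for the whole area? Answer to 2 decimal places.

46469.37 lb

Product per acre = 98.49 / 11% = 895.364 lb.
Total product = 895.364 × 51.9 = 46469.373 lb.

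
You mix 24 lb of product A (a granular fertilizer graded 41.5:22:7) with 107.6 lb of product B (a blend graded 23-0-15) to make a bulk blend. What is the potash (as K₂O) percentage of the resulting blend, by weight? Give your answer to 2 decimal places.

Total mass = 24 + 107.6 = 131.6 lb.
K₂O mass = 7%×24 + 15%×107.6 = 17.82 lb.
% K₂O = 17.82 / 131.6 = 13.541%.

13.54% K₂O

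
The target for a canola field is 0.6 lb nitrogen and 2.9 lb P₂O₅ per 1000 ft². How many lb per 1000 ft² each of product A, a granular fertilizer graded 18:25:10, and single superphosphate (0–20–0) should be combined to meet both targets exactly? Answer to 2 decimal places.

3.33 lb product A, 10.33 lb single superphosphate

With a, b = lb per 1000 ft² of product A and single superphosphate:
N: 0.18·a + 0·b = 0.6
P₂O₅: 0.25·a + 0.2·b = 2.9
From row1: a = (0.6 − 0·b) / 0.18.
Into row2: 0.25·(0.6 − 0·b)/0.18 + 0.2·b = 2.9 → b = 10.3333, a = 3.33333.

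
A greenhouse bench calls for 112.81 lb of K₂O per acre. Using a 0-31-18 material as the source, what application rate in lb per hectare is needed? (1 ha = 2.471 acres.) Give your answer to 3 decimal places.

Product per acre = 112.81 / 18% = 626.722 lb.
Convert to per hectare: 626.722 × 2.471 = 1548.6306 lb.

1548.631 lb of product per hectare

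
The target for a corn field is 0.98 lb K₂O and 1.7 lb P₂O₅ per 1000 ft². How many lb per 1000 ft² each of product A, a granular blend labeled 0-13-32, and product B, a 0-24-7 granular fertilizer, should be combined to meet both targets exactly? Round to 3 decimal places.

Let a = lb of product A, b = lb of product B (per 1000 ft²).
K₂O: 0.32·a + 0.07·b = 0.98
P₂O₅: 0.13·a + 0.24·b = 1.7
From row1: a = (0.98 − 0.07·b) / 0.32.
Into row2: 0.13·(0.98 − 0.07·b)/0.32 + 0.24·b = 1.7 → b = 6.15362, a = 1.7164.

1.716 lb product A, 6.154 lb product B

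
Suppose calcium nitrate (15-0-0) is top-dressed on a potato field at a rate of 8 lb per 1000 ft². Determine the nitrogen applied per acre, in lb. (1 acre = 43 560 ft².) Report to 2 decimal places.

52.27 lb N per acre

nitrogen per 1000 ft² = 8 × 15% = 1.2 lb.
Convert to per acre: 1.2 × 43.56 = 52.272 lb.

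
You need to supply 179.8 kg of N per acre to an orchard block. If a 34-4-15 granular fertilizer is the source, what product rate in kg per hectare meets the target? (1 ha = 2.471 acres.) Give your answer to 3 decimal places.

1306.723 kg of product per hectare

Product per acre = 179.8 / 34% = 528.824 kg.
Convert to per hectare: 528.824 × 2.471 = 1306.7229 kg.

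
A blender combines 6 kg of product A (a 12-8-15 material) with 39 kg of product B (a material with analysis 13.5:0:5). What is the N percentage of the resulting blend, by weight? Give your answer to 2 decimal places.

Total mass = 6 + 39 = 45 kg.
N mass = 12%×6 + 13.5%×39 = 5.985 kg.
% N = 5.985 / 45 = 13.3%.

13.30% N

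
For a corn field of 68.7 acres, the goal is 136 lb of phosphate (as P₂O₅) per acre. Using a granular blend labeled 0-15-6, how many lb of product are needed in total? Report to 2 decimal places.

Product per acre = 136 / 15% = 906.667 lb.
Total product = 906.667 × 68.7 = 62288 lb.

62288.00 lb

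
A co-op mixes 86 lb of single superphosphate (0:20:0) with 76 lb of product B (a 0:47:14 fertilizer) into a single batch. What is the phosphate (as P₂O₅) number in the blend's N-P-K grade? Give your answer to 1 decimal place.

Total mass = 86 + 76 = 162 lb.
P₂O₅ mass = 20%×86 + 47%×76 = 52.92 lb.
% P₂O₅ = 52.92 / 162 = 32.6667%.

32.7% P₂O₅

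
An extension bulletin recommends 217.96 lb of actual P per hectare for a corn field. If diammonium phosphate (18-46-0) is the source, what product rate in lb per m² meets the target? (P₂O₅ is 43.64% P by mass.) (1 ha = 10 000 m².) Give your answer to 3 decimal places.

As P₂O₅: 217.96 / 0.4364 = 499.45 lb per hectare.
Product per hectare = 499.45 / 46% = 1085.76 lb.
Convert to per m²: 1085.76 × 0.0001 = 0.108576 lb.

0.109 lb of product per sq m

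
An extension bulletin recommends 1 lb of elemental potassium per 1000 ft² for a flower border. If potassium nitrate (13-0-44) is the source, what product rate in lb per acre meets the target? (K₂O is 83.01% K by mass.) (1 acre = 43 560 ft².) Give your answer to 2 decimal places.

119.26 lb of product per acre

As K₂O: 1 / 0.8301 = 1.20467 lb per 1000 ft².
Product per 1000 ft² = 1.20467 / 44% = 2.7379 lb.
Convert to per acre: 2.7379 × 43.56 = 119.263 lb.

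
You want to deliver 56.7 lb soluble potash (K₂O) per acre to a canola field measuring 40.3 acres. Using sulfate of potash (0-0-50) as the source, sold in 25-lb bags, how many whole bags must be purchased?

183 bags

Product per acre = 56.7 / 50% = 113.4 lb.
Total product = 113.4 × 40.3 = 4570.02 lb.
Bags = ⌈4570.02 / 25⌉ = 183.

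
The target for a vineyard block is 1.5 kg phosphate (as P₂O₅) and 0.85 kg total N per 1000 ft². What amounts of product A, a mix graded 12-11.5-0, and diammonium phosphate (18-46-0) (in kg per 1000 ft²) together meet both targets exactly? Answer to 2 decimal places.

3.51 kg product A, 2.38 kg diammonium phosphate

Per-1000 ft² balance (a = product A, b = diammonium phosphate):
P₂O₅: 0.115·a + 0.46·b = 1.5
N: 0.12·a + 0.18·b = 0.85
Solving simultaneously: a = 3.50725, b = 2.38406.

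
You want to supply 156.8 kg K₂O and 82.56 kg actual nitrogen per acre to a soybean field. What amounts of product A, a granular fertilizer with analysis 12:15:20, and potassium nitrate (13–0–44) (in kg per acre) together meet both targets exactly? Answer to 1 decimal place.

Per-acre balance (a = product A, b = potassium nitrate):
K₂O: 0.2·a + 0.44·b = 156.8
N: 0.12·a + 0.13·b = 82.56
Eliminate a: (row1) − 0.2/0.12·(row2) → 0.223333·b = 19.2, so b = 85.9701.
Back-substitute: a = (156.8 − 0.44·85.9701) / 0.2 = 594.866.

594.9 kg product A, 86.0 kg potassium nitrate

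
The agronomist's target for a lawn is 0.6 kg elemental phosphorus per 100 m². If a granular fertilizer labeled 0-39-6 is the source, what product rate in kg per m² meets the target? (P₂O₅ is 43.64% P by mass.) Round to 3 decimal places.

As P₂O₅: 0.6 / 0.4364 = 1.37489 kg per 100 m².
Product per 100 m² = 1.37489 / 39% = 3.52535 kg.
Convert to per m²: 3.52535 × 0.01 = 0.0352535 kg.

0.035 kg of product per sq m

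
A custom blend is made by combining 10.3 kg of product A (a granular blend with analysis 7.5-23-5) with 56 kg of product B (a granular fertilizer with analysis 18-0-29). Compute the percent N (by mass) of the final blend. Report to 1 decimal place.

Total mass = 10.3 + 56 = 66.3 kg.
N mass = 7.5%×10.3 + 18%×56 = 10.8525 kg.
% N = 10.8525 / 66.3 = 16.3688%.

16.4% N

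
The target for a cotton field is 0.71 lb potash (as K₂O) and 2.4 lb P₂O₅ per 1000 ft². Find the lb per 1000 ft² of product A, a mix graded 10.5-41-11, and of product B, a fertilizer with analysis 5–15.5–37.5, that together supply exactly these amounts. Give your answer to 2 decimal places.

5.78 lb product A, 0.20 lb product B

Let a = lb of product A, b = lb of product B (per 1000 ft²).
K₂O: 0.11·a + 0.375·b = 0.71
P₂O₅: 0.41·a + 0.155·b = 2.4
From row1: a = (0.71 − 0.375·b) / 0.11.
Into row2: 0.41·(0.71 − 0.375·b)/0.11 + 0.155·b = 2.4 → b = 0.198244, a = 5.77871.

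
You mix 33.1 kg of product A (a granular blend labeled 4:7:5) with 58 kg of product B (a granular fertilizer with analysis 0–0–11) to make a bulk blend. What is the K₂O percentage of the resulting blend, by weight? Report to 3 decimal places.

Total mass = 33.1 + 58 = 91.1 kg.
K₂O mass = 5%×33.1 + 11%×58 = 8.035 kg.
% K₂O = 8.035 / 91.1 = 8.81998%.

8.820% K₂O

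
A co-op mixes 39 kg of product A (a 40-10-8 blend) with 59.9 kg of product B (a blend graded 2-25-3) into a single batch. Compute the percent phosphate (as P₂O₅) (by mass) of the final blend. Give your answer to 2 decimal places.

Total mass = 39 + 59.9 = 98.9 kg.
P₂O₅ mass = 10%×39 + 25%×59.9 = 18.875 kg.
% P₂O₅ = 18.875 / 98.9 = 19.0849%.

19.08% P₂O₅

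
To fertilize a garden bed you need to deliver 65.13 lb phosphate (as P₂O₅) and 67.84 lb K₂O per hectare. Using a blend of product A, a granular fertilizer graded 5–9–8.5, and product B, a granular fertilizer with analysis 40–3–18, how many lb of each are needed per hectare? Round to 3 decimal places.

709.758 lb product A, 41.725 lb product B

Let a = lb of product A, b = lb of product B (per hectare).
P₂O₅: 0.09·a + 0.03·b = 65.13
K₂O: 0.085·a + 0.18·b = 67.84
Eliminate a: (row1) − 0.09/0.085·(row2) → -0.160588·b = -6.70059, so b = 41.7253.
Back-substitute: a = (65.13 − 0.03·41.7253) / 0.09 = 709.7582.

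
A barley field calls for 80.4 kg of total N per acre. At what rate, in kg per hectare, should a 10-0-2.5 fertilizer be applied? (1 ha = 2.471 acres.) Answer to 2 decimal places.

1986.68 kg of product per hectare

Product per acre = 80.4 / 10% = 804 kg.
Convert to per hectare: 804 × 2.471 = 1986.684 kg.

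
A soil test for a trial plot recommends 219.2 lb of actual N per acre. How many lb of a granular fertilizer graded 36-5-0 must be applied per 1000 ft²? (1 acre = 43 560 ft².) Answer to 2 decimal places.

Product per acre = 219.2 / 36% = 608.889 lb.
Convert to per 1000 ft²: 608.889 × 0.0229568 = 13.9782 lb.

13.98 lb of product per thousand sq ft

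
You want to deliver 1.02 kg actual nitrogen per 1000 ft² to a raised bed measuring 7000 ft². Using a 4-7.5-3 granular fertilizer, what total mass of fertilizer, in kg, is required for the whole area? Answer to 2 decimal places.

178.50 kg

Product per 1000 ft² = 1.02 / 4% = 25.5 kg.
Total product = 25.5 × 7000 / 1000 = 178.5 kg.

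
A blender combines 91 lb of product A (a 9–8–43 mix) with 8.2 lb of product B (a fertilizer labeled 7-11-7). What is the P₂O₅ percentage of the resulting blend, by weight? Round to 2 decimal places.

Total mass = 91 + 8.2 = 99.2 lb.
P₂O₅ mass = 8%×91 + 11%×8.2 = 8.182 lb.
% P₂O₅ = 8.182 / 99.2 = 8.24798%.

8.25% P₂O₅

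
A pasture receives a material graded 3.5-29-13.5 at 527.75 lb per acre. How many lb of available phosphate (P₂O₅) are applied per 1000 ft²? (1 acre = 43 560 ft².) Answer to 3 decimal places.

3.513 lb P₂O₅ per thousand sq ft

P₂O₅ per acre = 527.75 × 29% = 153.048 lb.
Convert to per 1000 ft²: 153.048 × 0.0229568 = 3.51349 lb.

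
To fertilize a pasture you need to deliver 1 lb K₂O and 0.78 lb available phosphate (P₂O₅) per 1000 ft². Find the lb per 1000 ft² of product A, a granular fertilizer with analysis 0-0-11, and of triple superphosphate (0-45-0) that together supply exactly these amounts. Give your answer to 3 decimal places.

9.091 lb product A, 1.733 lb triple superphosphate

Per-1000 ft² balance (a = product A, b = triple superphosphate):
K₂O: 0.11·a + 0·b = 1
P₂O₅: 0·a + 0.45·b = 0.78
Solving simultaneously: a = 9.09091, b = 1.73333.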